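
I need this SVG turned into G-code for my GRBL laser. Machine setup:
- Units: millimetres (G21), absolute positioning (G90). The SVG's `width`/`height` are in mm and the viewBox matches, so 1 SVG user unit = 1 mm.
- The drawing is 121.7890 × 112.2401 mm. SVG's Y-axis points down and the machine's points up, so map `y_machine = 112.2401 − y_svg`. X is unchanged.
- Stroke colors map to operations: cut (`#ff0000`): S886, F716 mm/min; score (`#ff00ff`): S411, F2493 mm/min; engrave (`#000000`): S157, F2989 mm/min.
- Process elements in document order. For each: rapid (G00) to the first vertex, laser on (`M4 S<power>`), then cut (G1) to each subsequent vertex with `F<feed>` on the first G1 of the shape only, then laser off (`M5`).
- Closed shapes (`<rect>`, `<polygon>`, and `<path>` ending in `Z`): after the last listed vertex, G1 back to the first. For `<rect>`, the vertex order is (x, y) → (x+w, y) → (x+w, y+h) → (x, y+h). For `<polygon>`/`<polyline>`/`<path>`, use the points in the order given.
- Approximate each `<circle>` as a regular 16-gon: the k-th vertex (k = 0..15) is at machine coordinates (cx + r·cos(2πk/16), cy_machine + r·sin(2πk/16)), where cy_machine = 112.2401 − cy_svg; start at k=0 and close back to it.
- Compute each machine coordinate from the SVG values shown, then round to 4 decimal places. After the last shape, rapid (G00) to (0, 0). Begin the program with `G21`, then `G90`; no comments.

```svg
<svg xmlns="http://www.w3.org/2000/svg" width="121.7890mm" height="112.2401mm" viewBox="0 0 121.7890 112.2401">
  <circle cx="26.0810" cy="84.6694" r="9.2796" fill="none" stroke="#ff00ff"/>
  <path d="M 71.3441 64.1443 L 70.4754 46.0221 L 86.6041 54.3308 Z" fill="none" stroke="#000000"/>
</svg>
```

1 u = 1 mm; y_m = 112.2401 − y.

[1] `<circle>` circle, #ff00ff→score S411 F2493: (35.3606,27.5707) → (34.6542,31.1218) → (32.6427,34.1324) → (29.6321,36.1439) → (26.0810,36.8503) → (22.5299,36.1439) → (19.5193,34.1324) → (17.5078,31.1218) → (16.8014,27.5707) → (17.5078,24.0196) → (19.5193,21.0090) → (22.5299,18.9975) → (26.0810,18.2911) → (29.6321,18.9975) → (32.6427,21.0090) → (34.6542,24.0196) → (35.3606,27.5707) (closed)

[2] `<path>` regular polygon, #000000→engrave S157 F2989: (71.3441,48.0958) → (70.4754,66.2180) → (86.6041,57.9093) → (71.3441,48.0958) (closed)

G21
G90
G00 X35.3606 Y27.5707
M4 S411
G1 X34.6542 Y31.1218 F2493
G1 X32.6427 Y34.1324
G1 X29.6321 Y36.1439
G1 X26.0810 Y36.8503
G1 X22.5299 Y36.1439
G1 X19.5193 Y34.1324
G1 X17.5078 Y31.1218
G1 X16.8014 Y27.5707
G1 X17.5078 Y24.0196
G1 X19.5193 Y21.0090
G1 X22.5299 Y18.9975
G1 X26.0810 Y18.2911
G1 X29.6321 Y18.9975
G1 X32.6427 Y21.0090
G1 X34.6542 Y24.0196
G1 X35.3606 Y27.5707
M5
G00 X71.3441 Y48.0958
M4 S157
G1 X70.4754 Y66.2180 F2989
G1 X86.6041 Y57.9093
G1 X71.3441 Y48.0958
M5
G00 X0.0000 Y0.0000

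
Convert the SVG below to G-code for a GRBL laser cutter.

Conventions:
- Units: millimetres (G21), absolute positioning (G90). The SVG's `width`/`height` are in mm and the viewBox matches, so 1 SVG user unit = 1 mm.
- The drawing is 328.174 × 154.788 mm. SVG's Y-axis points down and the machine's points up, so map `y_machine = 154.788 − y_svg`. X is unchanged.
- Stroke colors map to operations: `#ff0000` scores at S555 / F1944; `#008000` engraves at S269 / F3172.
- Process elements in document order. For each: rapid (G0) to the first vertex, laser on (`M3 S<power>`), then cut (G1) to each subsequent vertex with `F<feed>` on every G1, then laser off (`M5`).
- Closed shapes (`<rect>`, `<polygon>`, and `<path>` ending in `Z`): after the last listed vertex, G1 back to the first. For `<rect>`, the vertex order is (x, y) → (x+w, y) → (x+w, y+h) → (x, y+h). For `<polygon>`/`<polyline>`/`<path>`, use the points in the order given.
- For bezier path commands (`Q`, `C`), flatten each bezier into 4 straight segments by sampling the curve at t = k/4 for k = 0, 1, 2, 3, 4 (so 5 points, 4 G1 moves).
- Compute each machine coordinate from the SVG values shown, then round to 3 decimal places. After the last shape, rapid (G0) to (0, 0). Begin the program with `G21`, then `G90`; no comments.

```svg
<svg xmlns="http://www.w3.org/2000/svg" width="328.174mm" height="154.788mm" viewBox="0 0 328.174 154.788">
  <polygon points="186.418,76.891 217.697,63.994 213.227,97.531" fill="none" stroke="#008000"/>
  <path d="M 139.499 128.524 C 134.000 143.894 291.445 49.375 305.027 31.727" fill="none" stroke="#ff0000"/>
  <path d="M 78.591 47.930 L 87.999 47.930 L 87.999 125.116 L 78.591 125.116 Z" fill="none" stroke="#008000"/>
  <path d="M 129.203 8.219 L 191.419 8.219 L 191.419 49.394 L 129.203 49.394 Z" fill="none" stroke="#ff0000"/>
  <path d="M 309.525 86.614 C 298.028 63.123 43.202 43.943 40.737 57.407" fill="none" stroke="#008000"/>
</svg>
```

G21
G90
G0 X186.418 Y77.897
M3 S269
G1 X217.697 Y90.794 F3172
G1 X213.227 Y57.257 F3172
G1 X186.418 Y77.897 F3172
M5
G0 X139.499 Y26.264
M3 S555
G1 X161.133 Y32.423 F1944
G1 X215.108 Y62.281 F1944
G1 X272.660 Y98.330 F1944
G1 X305.027 Y123.061 F1944
M5
G0 X78.591 Y106.858
M3 S269
G1 X87.999 Y106.858 F3172
G1 X87.999 Y29.672 F3172
G1 X78.591 Y29.672 F3172
G1 X78.591 Y106.858 F3172
M5
G0 X129.203 Y146.569
M3 S555
G1 X191.419 Y146.569 F1944
G1 X191.419 Y105.394 F1944
G1 X129.203 Y105.394 F1944
G1 X129.203 Y146.569 F1944
M5
G0 X309.525 Y68.174
M3 S269
G1 X263.023 Y84.541 F3172
G1 X171.744 Y96.636 F3172
G1 X82.158 Y101.801 F3172
G1 X40.737 Y97.381 F3172
M5
G0 X0.000 Y0.000

Since the viewBox matches the mm dimensions, user units are millimetres directly. The only transform is the Y-flip y_m = 154.788 − y_svg.

Shape 1 is a regular polygon drawn with `<polygon>`. Its stroke #008000 means engrave at S269, F3172. After flipping Y the toolpath is (186.418,77.897) → (217.697,90.794) → (213.227,57.257) → (186.418,77.897), returning to the start.

Shape 2 is a cubic bezier drawn with `<path>`. Its stroke #ff0000 means score at S555, F1944. After flipping Y the toolpath is (139.499,26.264) → (161.133,32.423) → (215.108,62.281) → (272.660,98.330) → (305.027,123.061).

Shape 3 is a rectangle drawn with `<path>`. Its stroke #008000 means engrave at S269, F3172. After flipping Y the toolpath is (78.591,106.858) → (87.999,106.858) → (87.999,29.672) → (78.591,29.672) → (78.591,106.858), returning to the start.

Shape 4 is a rectangle drawn with `<path>`. Its stroke #ff0000 means score at S555, F1944. After flipping Y the toolpath is (129.203,146.569) → (191.419,146.569) → (191.419,105.394) → (129.203,105.394) → (129.203,146.569), returning to the start.

Shape 5 is a cubic bezier drawn with `<path>`. Its stroke #008000 means engrave at S269, F3172. After flipping Y the toolpath is (309.525,68.174) → (263.023,84.541) → (171.744,96.636) → (82.158,101.801) → (40.737,97.381).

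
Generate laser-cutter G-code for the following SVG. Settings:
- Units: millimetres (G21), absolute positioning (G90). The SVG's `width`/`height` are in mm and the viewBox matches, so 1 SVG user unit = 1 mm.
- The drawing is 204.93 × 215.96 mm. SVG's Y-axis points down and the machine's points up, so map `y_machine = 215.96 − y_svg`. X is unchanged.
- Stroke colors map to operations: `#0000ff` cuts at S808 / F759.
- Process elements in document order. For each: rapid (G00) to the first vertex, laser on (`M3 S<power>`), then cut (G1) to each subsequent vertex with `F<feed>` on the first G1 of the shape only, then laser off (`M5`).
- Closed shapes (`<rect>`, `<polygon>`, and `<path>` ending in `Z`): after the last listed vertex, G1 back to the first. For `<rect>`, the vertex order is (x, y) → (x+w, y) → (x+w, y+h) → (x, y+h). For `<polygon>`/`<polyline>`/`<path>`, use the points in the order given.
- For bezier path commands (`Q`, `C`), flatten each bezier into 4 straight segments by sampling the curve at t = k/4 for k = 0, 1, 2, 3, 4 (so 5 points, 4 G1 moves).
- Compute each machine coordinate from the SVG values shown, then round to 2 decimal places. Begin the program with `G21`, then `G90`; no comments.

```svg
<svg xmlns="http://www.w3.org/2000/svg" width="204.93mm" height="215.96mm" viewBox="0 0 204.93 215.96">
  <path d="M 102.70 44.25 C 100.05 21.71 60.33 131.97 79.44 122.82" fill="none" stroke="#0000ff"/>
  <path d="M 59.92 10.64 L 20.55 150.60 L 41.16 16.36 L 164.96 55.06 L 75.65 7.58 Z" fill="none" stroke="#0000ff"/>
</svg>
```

G21
G90
G00 X102.70 Y171.71
M3 S808
G1 X95.26 Y167.66 F759
G1 X82.91 Y137.45
G1 X74.64 Y104.73
G1 X79.44 Y93.14
M5
G00 X59.92 Y205.32
M3 S808
G1 X20.55 Y65.36 F759
G1 X41.16 Y199.60
G1 X164.96 Y160.90
G1 X75.65 Y208.38
G1 X59.92 Y205.32
M5

viewBox `0 0 204.93 215.96` with mm width/height → 1 unit = 1 mm. Flip: y_m = 215.96 − y_svg.

**Shape 1** — `<path>` cubic bezier, stroke `#0000ff` → cut (S808, F759). Control points (SVG): P0=(102.70,44.25), P1=(100.05,21.71), P2=(60.33,131.97), P3=(79.44,122.82); sampled at t=k/4. Machine vertices: (102.70,171.71) → (95.26,167.66) → (82.91,137.45) → (74.64,104.73) → (79.44,93.14). Open path.

**Shape 2** — `<path>` closed polygon, stroke `#0000ff` → cut (S808, F759). Machine vertices: (59.92,205.32) → (20.55,65.36) → (41.16,199.60) → (164.96,160.90) → (75.65,208.38) → (59.92,205.32). Closed: final G1 returns to the first vertex.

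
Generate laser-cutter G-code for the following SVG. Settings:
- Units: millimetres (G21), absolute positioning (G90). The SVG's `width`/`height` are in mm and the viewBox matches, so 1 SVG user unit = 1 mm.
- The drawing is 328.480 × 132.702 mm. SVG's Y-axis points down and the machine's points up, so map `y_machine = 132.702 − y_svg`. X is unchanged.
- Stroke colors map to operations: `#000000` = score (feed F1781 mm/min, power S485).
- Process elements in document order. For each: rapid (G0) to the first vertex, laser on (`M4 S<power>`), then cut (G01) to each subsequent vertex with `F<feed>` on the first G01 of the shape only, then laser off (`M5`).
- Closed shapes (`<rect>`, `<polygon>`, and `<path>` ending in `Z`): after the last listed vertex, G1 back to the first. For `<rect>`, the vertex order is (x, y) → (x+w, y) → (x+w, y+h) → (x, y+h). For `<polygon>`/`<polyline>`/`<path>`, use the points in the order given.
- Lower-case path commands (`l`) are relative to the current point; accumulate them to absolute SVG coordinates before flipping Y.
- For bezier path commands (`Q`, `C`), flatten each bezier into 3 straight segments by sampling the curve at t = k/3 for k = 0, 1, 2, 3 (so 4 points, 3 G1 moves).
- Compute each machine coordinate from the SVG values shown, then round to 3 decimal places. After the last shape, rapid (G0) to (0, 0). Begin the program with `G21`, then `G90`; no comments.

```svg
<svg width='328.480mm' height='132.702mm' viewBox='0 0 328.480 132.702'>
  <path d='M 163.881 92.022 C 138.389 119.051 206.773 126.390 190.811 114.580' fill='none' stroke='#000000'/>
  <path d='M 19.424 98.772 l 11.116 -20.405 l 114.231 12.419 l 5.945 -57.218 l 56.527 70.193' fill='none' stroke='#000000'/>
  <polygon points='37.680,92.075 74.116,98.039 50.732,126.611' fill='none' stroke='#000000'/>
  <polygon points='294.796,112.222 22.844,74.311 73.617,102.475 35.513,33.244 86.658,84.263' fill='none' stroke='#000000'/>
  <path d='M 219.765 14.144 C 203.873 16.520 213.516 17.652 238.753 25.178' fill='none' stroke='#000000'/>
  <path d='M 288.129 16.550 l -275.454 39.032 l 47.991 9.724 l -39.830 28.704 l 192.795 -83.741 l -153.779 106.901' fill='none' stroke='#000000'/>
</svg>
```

G21
G90
G0 X163.881 Y40.680
M4 S485
G01 X163.080 Y20.194 F1781
G01 X185.258 Y12.715
G01 X190.811 Y18.122
M5
G0 X19.424 Y33.930
M4 S485
G01 X30.540 Y54.335 F1781
G01 X144.771 Y41.916
G01 X150.716 Y99.134
G01 X207.243 Y28.941
M5
G0 X37.680 Y40.627
M4 S485
G01 X74.116 Y34.663 F1781
G01 X50.732 Y6.091
G01 X37.680 Y40.627
M5
G0 X294.796 Y20.480
M4 S485
G01 X22.844 Y58.391 F1781
G01 X73.617 Y30.227
G01 X35.513 Y99.458
G01 X86.658 Y48.439
G01 X294.796 Y20.480
M5
G0 X219.765 Y118.558
M4 S485
G01 X212.016 Y116.314 F1781
G01 X219.082 Y113.202
G01 X238.753 Y107.524
M5
G0 X288.129 Y116.152
M4 S485
G01 X12.675 Y77.120 F1781
G01 X60.666 Y67.396
G01 X20.836 Y38.692
G01 X213.631 Y122.433
G01 X59.852 Y15.532
M5
G0 X0.000 Y0.000

Since the viewBox matches the mm dimensions, user units are millimetres directly. The only transform is the Y-flip y_m = 132.702 − y_svg.

Shape 1 is a cubic bezier drawn with `<path>`. Its stroke #000000 means score at S485, F1781. After flipping Y the toolpath is (163.881,40.680) → (163.080,20.194) → (185.258,12.715) → (190.811,18.122).

Shape 2 is a open polyline drawn with `<path>`. Its stroke #000000 means score at S485, F1781. After flipping Y the toolpath is (19.424,33.930) → (30.540,54.335) → (144.771,41.916) → (150.716,99.134) → (207.243,28.941).

Shape 3 is a regular polygon drawn with `<polygon>`. Its stroke #000000 means score at S485, F1781. After flipping Y the toolpath is (37.680,40.627) → (74.116,34.663) → (50.732,6.091) → (37.680,40.627), returning to the start.

Shape 4 is a closed polygon drawn with `<polygon>`. Its stroke #000000 means score at S485, F1781. After flipping Y the toolpath is (294.796,20.480) → (22.844,58.391) → (73.617,30.227) → (35.513,99.458) → (86.658,48.439) → (294.796,20.480), returning to the start.

Shape 5 is a cubic bezier drawn with `<path>`. Its stroke #000000 means score at S485, F1781. After flipping Y the toolpath is (219.765,118.558) → (212.016,116.314) → (219.082,113.202) → (238.753,107.524).

Shape 6 is a open polyline drawn with `<path>`. Its stroke #000000 means score at S485, F1781. After flipping Y the toolpath is (288.129,116.152) → (12.675,77.120) → (60.666,67.396) → (20.836,38.692) → (213.631,122.433) → (59.852,15.532).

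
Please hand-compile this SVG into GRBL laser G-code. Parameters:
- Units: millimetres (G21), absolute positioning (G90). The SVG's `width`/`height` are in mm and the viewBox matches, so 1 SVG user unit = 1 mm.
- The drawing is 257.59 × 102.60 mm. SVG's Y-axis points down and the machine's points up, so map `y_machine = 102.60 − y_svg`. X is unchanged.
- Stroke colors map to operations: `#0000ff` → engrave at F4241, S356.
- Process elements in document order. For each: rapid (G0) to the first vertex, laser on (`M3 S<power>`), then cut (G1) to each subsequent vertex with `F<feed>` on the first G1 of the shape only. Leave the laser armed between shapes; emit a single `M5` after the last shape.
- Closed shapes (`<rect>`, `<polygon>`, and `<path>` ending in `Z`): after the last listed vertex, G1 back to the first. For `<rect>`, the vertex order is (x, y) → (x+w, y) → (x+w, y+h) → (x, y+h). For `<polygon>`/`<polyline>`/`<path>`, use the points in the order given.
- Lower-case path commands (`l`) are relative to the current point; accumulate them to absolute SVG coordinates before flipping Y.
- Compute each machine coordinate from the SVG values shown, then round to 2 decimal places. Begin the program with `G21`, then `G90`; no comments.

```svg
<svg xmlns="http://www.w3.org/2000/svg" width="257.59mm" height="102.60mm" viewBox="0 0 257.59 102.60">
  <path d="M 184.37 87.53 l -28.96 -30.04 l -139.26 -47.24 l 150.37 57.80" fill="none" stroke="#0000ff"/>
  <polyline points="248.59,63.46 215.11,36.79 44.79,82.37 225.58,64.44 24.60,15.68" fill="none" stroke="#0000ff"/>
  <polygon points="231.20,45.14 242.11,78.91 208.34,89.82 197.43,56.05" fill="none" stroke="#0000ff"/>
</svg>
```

1 u = 1 mm; y_m = 102.60 − y.

[1] `<path>` open polyline, #0000ff→engrave S356 F4241: (184.37,15.07) → (155.41,45.11) → (16.15,92.35) → (166.52,34.55)

[2] `<polyline>` open polyline, #0000ff→engrave S356 F4241: (248.59,39.14) → (215.11,65.81) → (44.79,20.23) → (225.58,38.16) → (24.60,86.92)

[3] `<polygon>` regular polygon, #0000ff→engrave S356 F4241: (231.20,57.46) → (242.11,23.69) → (208.34,12.78) → (197.43,46.55) → (231.20,57.46) (closed)

G21
G90
G0 X184.37 Y15.07
M3 S356
G1 X155.41 Y45.11 F4241
G1 X16.15 Y92.35
G1 X166.52 Y34.55
G0 X248.59 Y39.14
M3 S356
G1 X215.11 Y65.81 F4241
G1 X44.79 Y20.23
G1 X225.58 Y38.16
G1 X24.60 Y86.92
G0 X231.20 Y57.46
M3 S356
G1 X242.11 Y23.69 F4241
G1 X208.34 Y12.78
G1 X197.43 Y46.55
G1 X231.20 Y57.46
M5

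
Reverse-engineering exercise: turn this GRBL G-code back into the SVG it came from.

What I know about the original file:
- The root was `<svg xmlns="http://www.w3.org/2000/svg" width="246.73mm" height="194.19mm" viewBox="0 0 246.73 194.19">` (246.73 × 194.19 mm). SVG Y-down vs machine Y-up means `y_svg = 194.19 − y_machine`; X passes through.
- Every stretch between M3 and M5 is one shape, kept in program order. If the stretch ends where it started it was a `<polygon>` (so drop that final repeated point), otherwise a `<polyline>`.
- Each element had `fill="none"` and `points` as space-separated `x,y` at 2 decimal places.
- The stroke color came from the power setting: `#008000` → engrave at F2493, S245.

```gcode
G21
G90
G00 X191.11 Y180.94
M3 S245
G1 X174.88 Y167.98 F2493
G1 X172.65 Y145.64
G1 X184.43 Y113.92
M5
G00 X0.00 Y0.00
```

<svg xmlns="http://www.w3.org/2000/svg" width="246.73mm" height="194.19mm" viewBox="0 0 246.73 194.19">
  <polyline points="191.11,13.25 174.88,26.21 172.65,48.55 184.43,80.27" fill="none" stroke="#008000"/>
</svg>

Machine Y-up, SVG Y-down with viewBox height 194.19, so y_svg = 194.19 − y_machine; X carries over. Every run uses S245, so all elements get stroke `#008000` (engrave).

Run 1: The run is open, so emit a `<polyline>` with points (Y-flipped): 191.11,13.25 174.88,26.21 172.65,48.55 184.43,80.27.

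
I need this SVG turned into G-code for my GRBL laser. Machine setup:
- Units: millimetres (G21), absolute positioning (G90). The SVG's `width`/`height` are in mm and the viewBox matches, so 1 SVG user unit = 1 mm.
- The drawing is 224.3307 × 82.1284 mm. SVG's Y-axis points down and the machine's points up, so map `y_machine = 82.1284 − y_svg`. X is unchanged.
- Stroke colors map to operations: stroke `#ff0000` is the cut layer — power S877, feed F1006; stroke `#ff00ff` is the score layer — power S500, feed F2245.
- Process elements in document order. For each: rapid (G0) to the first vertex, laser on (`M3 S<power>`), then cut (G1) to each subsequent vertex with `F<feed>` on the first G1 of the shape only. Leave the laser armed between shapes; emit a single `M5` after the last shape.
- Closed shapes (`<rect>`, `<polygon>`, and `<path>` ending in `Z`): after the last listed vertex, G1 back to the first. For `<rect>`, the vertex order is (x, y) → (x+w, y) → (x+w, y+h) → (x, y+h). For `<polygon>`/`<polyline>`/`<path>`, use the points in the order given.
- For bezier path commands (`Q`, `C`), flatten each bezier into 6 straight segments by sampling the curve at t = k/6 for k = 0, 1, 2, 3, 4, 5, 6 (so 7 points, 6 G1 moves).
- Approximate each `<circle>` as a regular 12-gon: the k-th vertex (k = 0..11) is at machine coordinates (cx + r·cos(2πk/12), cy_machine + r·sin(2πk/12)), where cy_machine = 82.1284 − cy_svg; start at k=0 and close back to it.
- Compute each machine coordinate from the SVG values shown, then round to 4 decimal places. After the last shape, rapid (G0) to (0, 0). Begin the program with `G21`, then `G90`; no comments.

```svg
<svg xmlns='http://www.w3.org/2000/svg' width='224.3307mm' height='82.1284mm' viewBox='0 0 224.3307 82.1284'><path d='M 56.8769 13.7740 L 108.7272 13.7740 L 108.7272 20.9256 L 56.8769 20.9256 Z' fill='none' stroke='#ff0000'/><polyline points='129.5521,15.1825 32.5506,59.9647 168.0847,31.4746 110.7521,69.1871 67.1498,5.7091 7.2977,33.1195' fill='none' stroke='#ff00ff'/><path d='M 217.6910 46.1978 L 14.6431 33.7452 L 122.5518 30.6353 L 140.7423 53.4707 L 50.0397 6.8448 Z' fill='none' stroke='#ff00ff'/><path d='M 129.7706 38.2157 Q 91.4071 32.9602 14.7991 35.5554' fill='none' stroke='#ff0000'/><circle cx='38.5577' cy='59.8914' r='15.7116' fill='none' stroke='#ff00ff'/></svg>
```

Since the viewBox matches the mm dimensions, user units are millimetres directly. The only transform is the Y-flip y_m = 82.1284 − y_svg.

Shape 1 is a rectangle drawn with `<path>`. Its stroke #ff0000 means cut at S877, F1006. After flipping Y the toolpath is (56.8769,68.3544) → (108.7272,68.3544) → (108.7272,61.2028) → (56.8769,61.2028) → (56.8769,68.3544), returning to the start.

Shape 2 is a open polyline drawn with `<polyline>`. Its stroke #ff00ff means score at S500, F2245. After flipping Y the toolpath is (129.5521,66.9459) → (32.5506,22.1637) → (168.0847,50.6538) → (110.7521,12.9413) → (67.1498,76.4193) → (7.2977,49.0089).

Shape 3 is a closed polygon drawn with `<path>`. Its stroke #ff00ff means score at S500, F2245. After flipping Y the toolpath is (217.6910,35.9306) → (14.6431,48.3832) → (122.5518,51.4931) → (140.7423,28.6577) → (50.0397,75.2836) → (217.6910,35.9306), returning to the start.

Shape 4 is a quadratic bezier drawn with `<path>`. Its stroke #ff0000 means cut at S877, F1006. After flipping Y the toolpath is (129.7706,43.9127) → (115.9204,45.4465) → (99.9455,46.5441) → (81.8460,47.2055) → (61.6217,47.4308) → (39.2728,47.2200) → (14.7991,46.5730).

Shape 5 is a circle drawn with `<circle>`. Its stroke #ff00ff means score at S500, F2245. After flipping Y the toolpath is (54.2693,22.2370) → (52.1643,30.0928) → (46.4135,35.8436) → (38.5577,37.9486) → (30.7019,35.8436) → (24.9511,30.0928) → (22.8461,22.2370) → (24.9511,14.3812) → (30.7019,8.6304) → (38.5577,6.5254) → (46.4135,8.6304) → (52.1643,14.3812) → (54.2693,22.2370), returning to the start.

G21
G90
G0 X56.8769 Y68.3544
M3 S877
G1 X108.7272 Y68.3544 F1006
G1 X108.7272 Y61.2028
G1 X56.8769 Y61.2028
G1 X56.8769 Y68.3544
G0 X129.5521 Y66.9459
M3 S500
G1 X32.5506 Y22.1637 F2245
G1 X168.0847 Y50.6538
G1 X110.7521 Y12.9413
G1 X67.1498 Y76.4193
G1 X7.2977 Y49.0089
G0 X217.6910 Y35.9306
M3 S500
G1 X14.6431 Y48.3832 F2245
G1 X122.5518 Y51.4931
G1 X140.7423 Y28.6577
G1 X50.0397 Y75.2836
G1 X217.6910 Y35.9306
G0 X129.7706 Y43.9127
M3 S877
G1 X115.9204 Y45.4465 F1006
G1 X99.9455 Y46.5441
G1 X81.8460 Y47.2055
G1 X61.6217 Y47.4308
G1 X39.2728 Y47.2200
G1 X14.7991 Y46.5730
G0 X54.2693 Y22.2370
M3 S500
G1 X52.1643 Y30.0928 F2245
G1 X46.4135 Y35.8436
G1 X38.5577 Y37.9486
G1 X30.7019 Y35.8436
G1 X24.9511 Y30.0928
G1 X22.8461 Y22.2370
G1 X24.9511 Y14.3812
G1 X30.7019 Y8.6304
G1 X38.5577 Y6.5254
G1 X46.4135 Y8.6304
G1 X52.1643 Y14.3812
G1 X54.2693 Y22.2370
M5
G0 X0.0000 Y0.0000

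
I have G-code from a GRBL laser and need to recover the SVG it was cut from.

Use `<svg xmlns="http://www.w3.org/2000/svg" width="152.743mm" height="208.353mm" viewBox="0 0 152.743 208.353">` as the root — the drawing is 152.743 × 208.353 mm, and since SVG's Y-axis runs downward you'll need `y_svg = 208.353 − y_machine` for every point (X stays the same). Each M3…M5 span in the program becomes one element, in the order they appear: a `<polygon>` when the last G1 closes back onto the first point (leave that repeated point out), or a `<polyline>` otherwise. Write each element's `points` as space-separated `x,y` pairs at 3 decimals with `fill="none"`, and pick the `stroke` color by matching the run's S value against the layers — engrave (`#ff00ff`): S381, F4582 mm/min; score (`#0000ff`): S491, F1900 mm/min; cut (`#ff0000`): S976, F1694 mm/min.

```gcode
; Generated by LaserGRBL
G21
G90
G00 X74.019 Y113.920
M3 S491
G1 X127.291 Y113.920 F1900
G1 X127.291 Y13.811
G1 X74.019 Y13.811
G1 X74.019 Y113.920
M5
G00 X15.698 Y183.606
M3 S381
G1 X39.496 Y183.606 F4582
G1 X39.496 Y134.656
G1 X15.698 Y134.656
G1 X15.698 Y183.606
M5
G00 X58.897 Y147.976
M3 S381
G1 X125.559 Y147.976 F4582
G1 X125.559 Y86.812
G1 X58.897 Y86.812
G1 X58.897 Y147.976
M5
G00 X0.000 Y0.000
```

Machine Y-up, SVG Y-down with viewBox height 208.353, so y_svg = 208.353 − y_machine; X carries over.

Run 1: S491 ⇒ score layer `#0000ff`. The run returns to its start, so emit a `<polygon>` with points (Y-flipped): 74.019,94.433 127.291,94.433 127.291,194.542 74.019,194.542.

Run 2: S381 ⇒ engrave layer `#ff00ff`. The run returns to its start, so emit a `<polygon>` with points (Y-flipped): 15.698,24.747 39.496,24.747 39.496,73.697 15.698,73.697.

Run 3: power S381 maps to stroke `#ff00ff` (engrave). The run returns to its start, so emit a `<polygon>` with points (Y-flipped): 58.897,60.377 125.559,60.377 125.559,121.541 58.897,121.541.

<svg xmlns="http://www.w3.org/2000/svg" width="152.743mm" height="208.353mm" viewBox="0 0 152.743 208.353">
  <polygon points="74.019,94.433 127.291,94.433 127.291,194.542 74.019,194.542" fill="none" stroke="#0000ff"/>
  <polygon points="15.698,24.747 39.496,24.747 39.496,73.697 15.698,73.697" fill="none" stroke="#ff00ff"/>
  <polygon points="58.897,60.377 125.559,60.377 125.559,121.541 58.897,121.541" fill="none" stroke="#ff00ff"/>
</svg>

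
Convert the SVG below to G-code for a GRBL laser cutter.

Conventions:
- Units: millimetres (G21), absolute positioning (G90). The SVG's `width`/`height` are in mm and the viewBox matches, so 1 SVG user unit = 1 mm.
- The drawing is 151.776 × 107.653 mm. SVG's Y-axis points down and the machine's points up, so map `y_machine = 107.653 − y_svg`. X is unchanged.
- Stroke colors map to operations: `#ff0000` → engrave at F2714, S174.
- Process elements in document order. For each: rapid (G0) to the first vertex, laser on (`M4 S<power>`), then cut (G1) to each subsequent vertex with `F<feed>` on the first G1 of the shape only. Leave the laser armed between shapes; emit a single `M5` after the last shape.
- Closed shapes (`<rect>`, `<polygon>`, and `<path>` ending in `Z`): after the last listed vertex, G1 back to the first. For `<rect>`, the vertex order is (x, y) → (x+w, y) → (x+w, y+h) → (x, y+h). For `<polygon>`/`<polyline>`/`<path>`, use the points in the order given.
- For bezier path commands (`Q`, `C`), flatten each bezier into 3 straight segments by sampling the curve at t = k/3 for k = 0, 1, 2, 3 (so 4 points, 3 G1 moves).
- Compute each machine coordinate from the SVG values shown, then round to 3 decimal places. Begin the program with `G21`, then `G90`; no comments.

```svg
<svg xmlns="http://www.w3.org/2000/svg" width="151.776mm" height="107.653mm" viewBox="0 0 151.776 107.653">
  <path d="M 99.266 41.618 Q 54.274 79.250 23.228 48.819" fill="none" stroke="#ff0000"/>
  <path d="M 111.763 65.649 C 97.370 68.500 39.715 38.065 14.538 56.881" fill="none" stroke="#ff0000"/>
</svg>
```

Since the viewBox matches the mm dimensions, user units are millimetres directly. The only transform is the Y-flip y_m = 107.653 − y_svg.

Shape 1 is a quadratic bezier drawn with `<path>`. Its stroke #ff0000 means engrave at S174, F2714. After flipping Y the toolpath is (99.266,66.035) → (70.821,48.510) → (45.475,46.109) → (23.228,58.834).

Shape 2 is a cubic bezier drawn with `<path>`. Its stroke #ff0000 means engrave at S174, F2714. After flipping Y the toolpath is (111.763,42.004) → (85.755,47.191) → (47.736,56.228) → (14.538,50.772).

G21
G90
G0 X99.266 Y66.035
M4 S174
G1 X70.821 Y48.510 F2714
G1 X45.475 Y46.109
G1 X23.228 Y58.834
G0 X111.763 Y42.004
M4 S174
G1 X85.755 Y47.191 F2714
G1 X47.736 Y56.228
G1 X14.538 Y50.772
M5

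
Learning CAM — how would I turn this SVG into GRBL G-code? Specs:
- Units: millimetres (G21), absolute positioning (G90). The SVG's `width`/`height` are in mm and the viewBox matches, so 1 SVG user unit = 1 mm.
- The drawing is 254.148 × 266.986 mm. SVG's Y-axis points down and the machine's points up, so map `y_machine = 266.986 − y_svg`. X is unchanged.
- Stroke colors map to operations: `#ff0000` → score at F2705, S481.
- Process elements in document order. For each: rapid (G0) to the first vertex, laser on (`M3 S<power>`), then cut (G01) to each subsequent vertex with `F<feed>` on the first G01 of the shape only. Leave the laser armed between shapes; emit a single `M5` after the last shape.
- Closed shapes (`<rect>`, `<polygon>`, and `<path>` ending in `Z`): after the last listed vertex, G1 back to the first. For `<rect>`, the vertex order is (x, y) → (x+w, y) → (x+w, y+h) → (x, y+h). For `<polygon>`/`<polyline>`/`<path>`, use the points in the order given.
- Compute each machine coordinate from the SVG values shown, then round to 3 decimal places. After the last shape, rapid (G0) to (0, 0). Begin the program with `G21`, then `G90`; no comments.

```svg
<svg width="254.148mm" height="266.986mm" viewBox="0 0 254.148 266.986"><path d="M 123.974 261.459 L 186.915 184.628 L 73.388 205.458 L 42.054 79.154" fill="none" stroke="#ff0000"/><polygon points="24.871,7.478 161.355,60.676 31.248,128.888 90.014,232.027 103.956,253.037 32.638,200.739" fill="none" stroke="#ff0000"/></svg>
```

G21
G90
G0 X123.974 Y5.527
M3 S481
G01 X186.915 Y82.358 F2705
G01 X73.388 Y61.528
G01 X42.054 Y187.832
G0 X24.871 Y259.508
M3 S481
G01 X161.355 Y206.310 F2705
G01 X31.248 Y138.098
G01 X90.014 Y34.959
G01 X103.956 Y13.949
G01 X32.638 Y66.247
G01 X24.871 Y259.508
M5
G0 X0.000 Y0.000

1 u = 1 mm; y_m = 266.986 − y.

[1] `<path>` open polyline, #ff0000→score S481 F2705: (123.974,5.527) → (186.915,82.358) → (73.388,61.528) → (42.054,187.832)

[2] `<polygon>` closed polygon, #ff0000→score S481 F2705: (24.871,259.508) → (161.355,206.310) → (31.248,138.098) → (90.014,34.959) → (103.956,13.949) → (32.638,66.247) → (24.871,259.508) (closed)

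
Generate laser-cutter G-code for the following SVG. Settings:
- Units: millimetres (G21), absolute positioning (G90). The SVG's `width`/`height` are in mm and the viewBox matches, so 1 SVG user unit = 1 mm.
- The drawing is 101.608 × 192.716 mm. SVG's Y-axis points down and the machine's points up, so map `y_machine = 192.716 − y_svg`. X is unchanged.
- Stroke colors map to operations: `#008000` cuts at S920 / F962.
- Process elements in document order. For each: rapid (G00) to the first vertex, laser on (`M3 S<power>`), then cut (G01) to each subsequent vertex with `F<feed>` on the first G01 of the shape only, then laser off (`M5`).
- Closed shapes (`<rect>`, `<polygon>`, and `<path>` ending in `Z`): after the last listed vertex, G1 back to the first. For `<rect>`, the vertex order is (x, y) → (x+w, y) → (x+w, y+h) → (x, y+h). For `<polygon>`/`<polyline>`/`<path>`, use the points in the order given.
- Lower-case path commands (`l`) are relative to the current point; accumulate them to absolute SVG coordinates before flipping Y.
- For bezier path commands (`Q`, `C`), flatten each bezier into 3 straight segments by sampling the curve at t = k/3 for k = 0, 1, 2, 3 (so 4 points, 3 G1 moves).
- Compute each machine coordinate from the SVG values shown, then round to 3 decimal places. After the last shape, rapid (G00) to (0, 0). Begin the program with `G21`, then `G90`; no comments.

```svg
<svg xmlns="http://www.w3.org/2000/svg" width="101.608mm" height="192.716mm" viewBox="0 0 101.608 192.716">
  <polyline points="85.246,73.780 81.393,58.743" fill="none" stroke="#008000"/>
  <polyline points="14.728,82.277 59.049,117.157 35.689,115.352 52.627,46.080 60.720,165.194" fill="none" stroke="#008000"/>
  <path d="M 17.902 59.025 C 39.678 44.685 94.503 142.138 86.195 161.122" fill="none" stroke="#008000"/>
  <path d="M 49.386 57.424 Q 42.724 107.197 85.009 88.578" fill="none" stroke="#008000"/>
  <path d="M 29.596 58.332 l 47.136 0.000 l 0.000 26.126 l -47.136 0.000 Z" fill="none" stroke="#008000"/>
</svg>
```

1 u = 1 mm; y_m = 192.716 − y.

[1] `<polyline>` line segment, #008000→cut S920 F962: (85.246,118.936) → (81.393,133.973)

[2] `<polyline>` open polyline, #008000→cut S920 F962: (14.728,110.439) → (59.049,75.559) → (35.689,77.364) → (52.627,146.636) → (60.720,27.522)

[3] `<path>` cubic bezier, #008000→cut S920 F962: (17.902,133.691) → (47.132,117.813) → (77.021,69.688) → (86.195,31.594)

[4] `<path>` quadratic bezier, #008000→cut S920 F962: (49.386,135.292) → (50.383,109.709) → (62.258,99.324) → (85.009,104.138)

[5] `<path>` rectangle, #008000→cut S920 F962: (29.596,134.384) → (76.732,134.384) → (76.732,108.258) → (29.596,108.258) → (29.596,134.384) (closed)

G21
G90
G00 X85.246 Y118.936
M3 S920
G01 X81.393 Y133.973 F962
M5
G00 X14.728 Y110.439
M3 S920
G01 X59.049 Y75.559 F962
G01 X35.689 Y77.364
G01 X52.627 Y146.636
G01 X60.720 Y27.522
M5
G00 X17.902 Y133.691
M3 S920
G01 X47.132 Y117.813 F962
G01 X77.021 Y69.688
G01 X86.195 Y31.594
M5
G00 X49.386 Y135.292
M3 S920
G01 X50.383 Y109.709 F962
G01 X62.258 Y99.324
G01 X85.009 Y104.138
M5
G00 X29.596 Y134.384
M3 S920
G01 X76.732 Y134.384 F962
G01 X76.732 Y108.258
G01 X29.596 Y108.258
G01 X29.596 Y134.384
M5
G00 X0.000 Y0.000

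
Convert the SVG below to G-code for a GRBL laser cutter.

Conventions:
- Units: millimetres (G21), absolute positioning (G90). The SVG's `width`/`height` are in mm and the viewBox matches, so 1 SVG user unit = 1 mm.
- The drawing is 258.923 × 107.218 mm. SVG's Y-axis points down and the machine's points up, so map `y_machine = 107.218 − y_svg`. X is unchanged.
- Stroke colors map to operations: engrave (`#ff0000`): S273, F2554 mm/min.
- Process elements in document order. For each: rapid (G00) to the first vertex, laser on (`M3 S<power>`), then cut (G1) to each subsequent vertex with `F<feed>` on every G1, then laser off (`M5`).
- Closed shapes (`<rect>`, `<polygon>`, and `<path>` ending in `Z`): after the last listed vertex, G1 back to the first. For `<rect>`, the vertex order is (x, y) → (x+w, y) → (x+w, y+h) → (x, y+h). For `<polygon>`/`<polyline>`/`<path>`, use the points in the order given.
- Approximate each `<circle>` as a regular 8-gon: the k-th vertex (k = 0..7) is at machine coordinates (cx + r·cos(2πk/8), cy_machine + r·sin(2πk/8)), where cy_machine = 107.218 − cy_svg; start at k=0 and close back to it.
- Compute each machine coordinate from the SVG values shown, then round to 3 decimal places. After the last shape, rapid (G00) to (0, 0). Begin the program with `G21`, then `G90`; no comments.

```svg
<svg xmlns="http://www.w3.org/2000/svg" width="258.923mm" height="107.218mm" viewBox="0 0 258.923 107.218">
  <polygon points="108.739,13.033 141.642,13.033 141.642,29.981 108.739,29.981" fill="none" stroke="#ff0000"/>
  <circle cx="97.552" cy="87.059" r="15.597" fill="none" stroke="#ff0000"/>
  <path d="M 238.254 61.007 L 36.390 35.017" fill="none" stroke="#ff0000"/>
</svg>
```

viewBox `0 0 258.923 107.218` with mm width/height → 1 unit = 1 mm. Flip: y_m = 107.218 − y_svg.

**Shape 1** — `<polygon>` rectangle, stroke `#ff0000` → engrave (S273, F2554). Machine vertices: (108.739,94.185) → (141.642,94.185) → (141.642,77.237) → (108.739,77.237) → (108.739,94.185). Closed: final G1 returns to the first vertex.

**Shape 2** — `<circle>` circle, stroke `#ff0000` → engrave (S273, F2554). Machine vertices: (113.149,20.159) → (108.581,31.188) → (97.552,35.756) → (86.523,31.188) → (81.955,20.159) → (86.523,9.130) → (97.552,4.562) → (108.581,9.130) → (113.149,20.159). Closed: final G1 returns to the first vertex.

**Shape 3** — `<path>` line segment, stroke `#ff0000` → engrave (S273, F2554). Machine vertices: (238.254,46.211) → (36.390,72.201). Open path.

G21
G90
G00 X108.739 Y94.185
M3 S273
G1 X141.642 Y94.185 F2554
G1 X141.642 Y77.237 F2554
G1 X108.739 Y77.237 F2554
G1 X108.739 Y94.185 F2554
M5
G00 X113.149 Y20.159
M3 S273
G1 X108.581 Y31.188 F2554
G1 X97.552 Y35.756 F2554
G1 X86.523 Y31.188 F2554
G1 X81.955 Y20.159 F2554
G1 X86.523 Y9.130 F2554
G1 X97.552 Y4.562 F2554
G1 X108.581 Y9.130 F2554
G1 X113.149 Y20.159 F2554
M5
G00 X238.254 Y46.211
M3 S273
G1 X36.390 Y72.201 F2554
M5
G00 X0.000 Y0.000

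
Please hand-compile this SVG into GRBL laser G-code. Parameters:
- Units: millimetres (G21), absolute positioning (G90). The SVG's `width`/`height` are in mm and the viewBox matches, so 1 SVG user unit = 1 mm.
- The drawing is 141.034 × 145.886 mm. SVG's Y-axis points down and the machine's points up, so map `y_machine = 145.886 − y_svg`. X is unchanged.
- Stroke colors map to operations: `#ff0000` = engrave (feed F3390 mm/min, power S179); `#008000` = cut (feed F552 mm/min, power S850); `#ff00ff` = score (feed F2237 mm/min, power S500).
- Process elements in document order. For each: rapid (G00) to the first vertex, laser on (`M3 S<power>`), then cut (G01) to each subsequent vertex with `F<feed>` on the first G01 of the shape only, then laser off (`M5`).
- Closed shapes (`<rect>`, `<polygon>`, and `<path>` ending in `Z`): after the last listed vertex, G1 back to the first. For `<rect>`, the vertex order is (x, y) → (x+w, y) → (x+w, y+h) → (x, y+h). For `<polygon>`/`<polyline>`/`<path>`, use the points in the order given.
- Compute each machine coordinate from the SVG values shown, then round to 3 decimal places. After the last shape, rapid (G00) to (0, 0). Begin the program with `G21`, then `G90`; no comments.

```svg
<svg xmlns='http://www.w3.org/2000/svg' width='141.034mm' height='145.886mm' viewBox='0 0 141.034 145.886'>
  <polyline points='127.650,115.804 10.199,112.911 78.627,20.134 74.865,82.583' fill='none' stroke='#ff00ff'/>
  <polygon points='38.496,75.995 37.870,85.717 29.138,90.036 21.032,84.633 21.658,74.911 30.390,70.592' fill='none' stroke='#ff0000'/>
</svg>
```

Since the viewBox matches the mm dimensions, user units are millimetres directly. The only transform is the Y-flip y_m = 145.886 − y_svg.

Shape 1 is a open polyline drawn with `<polyline>`. Its stroke #ff00ff means score at S500, F2237. After flipping Y the toolpath is (127.650,30.082) → (10.199,32.975) → (78.627,125.752) → (74.865,63.303).

Shape 2 is a regular polygon drawn with `<polygon>`. Its stroke #ff0000 means engrave at S179, F3390. After flipping Y the toolpath is (38.496,69.891) → (37.870,60.169) → (29.138,55.850) → (21.032,61.253) → (21.658,70.975) → (30.390,75.294) → (38.496,69.891), returning to the start.

G21
G90
G00 X127.650 Y30.082
M3 S500
G01 X10.199 Y32.975 F2237
G01 X78.627 Y125.752
G01 X74.865 Y63.303
M5
G00 X38.496 Y69.891
M3 S179
G01 X37.870 Y60.169 F3390
G01 X29.138 Y55.850
G01 X21.032 Y61.253
G01 X21.658 Y70.975
G01 X30.390 Y75.294
G01 X38.496 Y69.891
M5
G00 X0.000 Y0.000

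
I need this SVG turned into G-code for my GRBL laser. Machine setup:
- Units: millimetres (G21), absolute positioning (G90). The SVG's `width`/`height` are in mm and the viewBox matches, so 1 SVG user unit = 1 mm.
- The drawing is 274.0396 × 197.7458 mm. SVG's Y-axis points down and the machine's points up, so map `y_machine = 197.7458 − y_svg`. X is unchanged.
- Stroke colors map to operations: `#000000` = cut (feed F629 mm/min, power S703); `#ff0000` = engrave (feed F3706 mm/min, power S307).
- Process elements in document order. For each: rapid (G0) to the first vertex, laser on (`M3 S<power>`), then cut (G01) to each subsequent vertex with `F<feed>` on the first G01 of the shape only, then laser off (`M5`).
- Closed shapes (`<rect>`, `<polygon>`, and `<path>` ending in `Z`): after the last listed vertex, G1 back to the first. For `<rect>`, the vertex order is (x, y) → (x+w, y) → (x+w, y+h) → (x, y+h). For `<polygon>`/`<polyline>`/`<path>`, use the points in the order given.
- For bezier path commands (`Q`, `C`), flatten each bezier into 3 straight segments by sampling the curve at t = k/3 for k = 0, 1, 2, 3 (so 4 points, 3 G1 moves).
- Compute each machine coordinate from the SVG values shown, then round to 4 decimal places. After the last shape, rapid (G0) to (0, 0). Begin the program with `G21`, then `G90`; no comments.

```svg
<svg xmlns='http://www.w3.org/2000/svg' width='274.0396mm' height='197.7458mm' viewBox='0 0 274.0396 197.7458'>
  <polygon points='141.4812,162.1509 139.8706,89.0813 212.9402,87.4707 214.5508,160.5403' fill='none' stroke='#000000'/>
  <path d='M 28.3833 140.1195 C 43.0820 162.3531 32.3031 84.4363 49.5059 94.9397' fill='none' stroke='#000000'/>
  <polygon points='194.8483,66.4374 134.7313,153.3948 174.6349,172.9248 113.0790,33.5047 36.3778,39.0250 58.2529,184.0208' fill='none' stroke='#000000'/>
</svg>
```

1 u = 1 mm; y_m = 197.7458 − y.

[1] `<polygon>` regular polygon, #000000→cut S703 F629: (141.4812,35.5949) → (139.8706,108.6645) → (212.9402,110.2751) → (214.5508,37.2055) → (141.4812,35.5949) (closed)

[2] `<path>` cubic bezier, #000000→cut S703 F629: (28.3833,57.6263) → (36.5694,61.7921) → (39.6504,90.8202) → (49.5059,102.8061)

[3] `<polygon>` closed polygon, #000000→cut S703 F629: (194.8483,131.3084) → (134.7313,44.3510) → (174.6349,24.8210) → (113.0790,164.2411) → (36.3778,158.7208) → (58.2529,13.7250) → (194.8483,131.3084) (closed)

G21
G90
G0 X141.4812 Y35.5949
M3 S703
G01 X139.8706 Y108.6645 F629
G01 X212.9402 Y110.2751
G01 X214.5508 Y37.2055
G01 X141.4812 Y35.5949
M5
G0 X28.3833 Y57.6263
M3 S703
G01 X36.5694 Y61.7921 F629
G01 X39.6504 Y90.8202
G01 X49.5059 Y102.8061
M5
G0 X194.8483 Y131.3084
M3 S703
G01 X134.7313 Y44.3510 F629
G01 X174.6349 Y24.8210
G01 X113.0790 Y164.2411
G01 X36.3778 Y158.7208
G01 X58.2529 Y13.7250
G01 X194.8483 Y131.3084
M5
G0 X0.0000 Y0.0000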